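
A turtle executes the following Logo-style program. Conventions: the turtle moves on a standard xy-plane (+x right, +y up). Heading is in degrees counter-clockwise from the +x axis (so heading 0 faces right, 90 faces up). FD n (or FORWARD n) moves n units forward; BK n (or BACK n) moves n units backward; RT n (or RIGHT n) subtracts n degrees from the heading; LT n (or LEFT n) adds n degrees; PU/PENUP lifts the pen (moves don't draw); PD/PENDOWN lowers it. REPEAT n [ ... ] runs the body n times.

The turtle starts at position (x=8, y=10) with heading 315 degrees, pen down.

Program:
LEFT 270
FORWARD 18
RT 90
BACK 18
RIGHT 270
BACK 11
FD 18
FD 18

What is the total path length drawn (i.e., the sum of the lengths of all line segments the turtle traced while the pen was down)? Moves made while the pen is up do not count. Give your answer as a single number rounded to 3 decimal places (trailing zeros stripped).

Executing turtle program step by step:
Start: pos=(8,10), heading=315, pen down
LT 270: heading 315 -> 225
FD 18: (8,10) -> (-4.728,-2.728) [heading=225, draw]
RT 90: heading 225 -> 135
BK 18: (-4.728,-2.728) -> (8,-15.456) [heading=135, draw]
RT 270: heading 135 -> 225
BK 11: (8,-15.456) -> (15.778,-7.678) [heading=225, draw]
FD 18: (15.778,-7.678) -> (3.05,-20.406) [heading=225, draw]
FD 18: (3.05,-20.406) -> (-9.678,-33.134) [heading=225, draw]
Final: pos=(-9.678,-33.134), heading=225, 5 segment(s) drawn

Segment lengths:
  seg 1: (8,10) -> (-4.728,-2.728), length = 18
  seg 2: (-4.728,-2.728) -> (8,-15.456), length = 18
  seg 3: (8,-15.456) -> (15.778,-7.678), length = 11
  seg 4: (15.778,-7.678) -> (3.05,-20.406), length = 18
  seg 5: (3.05,-20.406) -> (-9.678,-33.134), length = 18
Total = 83

Answer: 83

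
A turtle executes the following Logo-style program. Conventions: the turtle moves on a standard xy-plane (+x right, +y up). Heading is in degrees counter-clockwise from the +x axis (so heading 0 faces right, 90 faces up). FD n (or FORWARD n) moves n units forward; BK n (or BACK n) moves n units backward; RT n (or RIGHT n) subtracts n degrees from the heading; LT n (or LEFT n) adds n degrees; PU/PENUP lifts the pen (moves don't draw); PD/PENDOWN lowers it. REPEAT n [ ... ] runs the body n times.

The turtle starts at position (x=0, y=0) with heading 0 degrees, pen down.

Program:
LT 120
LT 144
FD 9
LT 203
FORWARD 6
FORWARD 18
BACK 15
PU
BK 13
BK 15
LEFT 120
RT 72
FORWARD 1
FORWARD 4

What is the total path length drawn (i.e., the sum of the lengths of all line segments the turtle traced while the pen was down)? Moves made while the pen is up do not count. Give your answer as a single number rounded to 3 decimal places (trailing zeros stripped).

Answer: 48

Derivation:
Executing turtle program step by step:
Start: pos=(0,0), heading=0, pen down
LT 120: heading 0 -> 120
LT 144: heading 120 -> 264
FD 9: (0,0) -> (-0.941,-8.951) [heading=264, draw]
LT 203: heading 264 -> 107
FD 6: (-0.941,-8.951) -> (-2.695,-3.213) [heading=107, draw]
FD 18: (-2.695,-3.213) -> (-7.958,14.001) [heading=107, draw]
BK 15: (-7.958,14.001) -> (-3.572,-0.344) [heading=107, draw]
PU: pen up
BK 13: (-3.572,-0.344) -> (0.229,-12.776) [heading=107, move]
BK 15: (0.229,-12.776) -> (4.614,-27.12) [heading=107, move]
LT 120: heading 107 -> 227
RT 72: heading 227 -> 155
FD 1: (4.614,-27.12) -> (3.708,-26.698) [heading=155, move]
FD 4: (3.708,-26.698) -> (0.083,-25.007) [heading=155, move]
Final: pos=(0.083,-25.007), heading=155, 4 segment(s) drawn

Segment lengths:
  seg 1: (0,0) -> (-0.941,-8.951), length = 9
  seg 2: (-0.941,-8.951) -> (-2.695,-3.213), length = 6
  seg 3: (-2.695,-3.213) -> (-7.958,14.001), length = 18
  seg 4: (-7.958,14.001) -> (-3.572,-0.344), length = 15
Total = 48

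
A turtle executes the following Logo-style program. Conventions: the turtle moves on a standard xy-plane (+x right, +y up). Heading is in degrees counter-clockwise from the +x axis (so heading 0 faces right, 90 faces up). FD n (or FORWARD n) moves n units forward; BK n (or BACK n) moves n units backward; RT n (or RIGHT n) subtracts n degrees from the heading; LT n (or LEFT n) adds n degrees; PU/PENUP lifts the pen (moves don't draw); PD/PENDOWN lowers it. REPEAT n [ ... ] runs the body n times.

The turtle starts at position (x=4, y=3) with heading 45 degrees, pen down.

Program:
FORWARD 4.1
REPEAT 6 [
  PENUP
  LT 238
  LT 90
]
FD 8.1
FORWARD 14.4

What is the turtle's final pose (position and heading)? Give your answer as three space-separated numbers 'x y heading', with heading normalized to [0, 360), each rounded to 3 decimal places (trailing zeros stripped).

Executing turtle program step by step:
Start: pos=(4,3), heading=45, pen down
FD 4.1: (4,3) -> (6.899,5.899) [heading=45, draw]
REPEAT 6 [
  -- iteration 1/6 --
  PU: pen up
  LT 238: heading 45 -> 283
  LT 90: heading 283 -> 13
  -- iteration 2/6 --
  PU: pen up
  LT 238: heading 13 -> 251
  LT 90: heading 251 -> 341
  -- iteration 3/6 --
  PU: pen up
  LT 238: heading 341 -> 219
  LT 90: heading 219 -> 309
  -- iteration 4/6 --
  PU: pen up
  LT 238: heading 309 -> 187
  LT 90: heading 187 -> 277
  -- iteration 5/6 --
  PU: pen up
  LT 238: heading 277 -> 155
  LT 90: heading 155 -> 245
  -- iteration 6/6 --
  PU: pen up
  LT 238: heading 245 -> 123
  LT 90: heading 123 -> 213
]
FD 8.1: (6.899,5.899) -> (0.106,1.488) [heading=213, move]
FD 14.4: (0.106,1.488) -> (-11.971,-6.355) [heading=213, move]
Final: pos=(-11.971,-6.355), heading=213, 1 segment(s) drawn

Answer: -11.971 -6.355 213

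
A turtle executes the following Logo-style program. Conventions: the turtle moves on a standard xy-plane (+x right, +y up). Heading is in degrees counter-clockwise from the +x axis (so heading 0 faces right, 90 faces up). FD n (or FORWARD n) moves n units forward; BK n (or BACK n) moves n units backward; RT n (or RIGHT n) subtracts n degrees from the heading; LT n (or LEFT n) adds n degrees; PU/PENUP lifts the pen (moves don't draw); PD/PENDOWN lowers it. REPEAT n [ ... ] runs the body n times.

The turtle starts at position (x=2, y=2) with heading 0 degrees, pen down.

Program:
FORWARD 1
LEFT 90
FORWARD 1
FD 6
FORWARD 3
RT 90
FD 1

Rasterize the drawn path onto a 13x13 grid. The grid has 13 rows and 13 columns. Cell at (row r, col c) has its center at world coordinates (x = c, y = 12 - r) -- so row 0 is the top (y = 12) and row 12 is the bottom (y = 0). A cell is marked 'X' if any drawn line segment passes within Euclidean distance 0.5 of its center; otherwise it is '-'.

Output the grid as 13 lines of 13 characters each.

Answer: ---XX--------
---X---------
---X---------
---X---------
---X---------
---X---------
---X---------
---X---------
---X---------
---X---------
--XX---------
-------------
-------------

Derivation:
Segment 0: (2,2) -> (3,2)
Segment 1: (3,2) -> (3,3)
Segment 2: (3,3) -> (3,9)
Segment 3: (3,9) -> (3,12)
Segment 4: (3,12) -> (4,12)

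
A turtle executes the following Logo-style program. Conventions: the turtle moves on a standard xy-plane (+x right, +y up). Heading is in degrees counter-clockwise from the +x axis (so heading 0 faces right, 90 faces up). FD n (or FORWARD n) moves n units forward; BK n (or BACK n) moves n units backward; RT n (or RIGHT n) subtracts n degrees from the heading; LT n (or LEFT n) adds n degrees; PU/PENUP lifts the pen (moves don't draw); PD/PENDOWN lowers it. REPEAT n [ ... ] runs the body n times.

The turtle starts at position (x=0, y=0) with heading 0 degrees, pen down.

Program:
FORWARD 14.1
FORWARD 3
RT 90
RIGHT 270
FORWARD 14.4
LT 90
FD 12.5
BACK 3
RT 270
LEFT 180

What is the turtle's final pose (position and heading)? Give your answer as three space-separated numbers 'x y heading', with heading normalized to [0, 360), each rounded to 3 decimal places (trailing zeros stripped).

Executing turtle program step by step:
Start: pos=(0,0), heading=0, pen down
FD 14.1: (0,0) -> (14.1,0) [heading=0, draw]
FD 3: (14.1,0) -> (17.1,0) [heading=0, draw]
RT 90: heading 0 -> 270
RT 270: heading 270 -> 0
FD 14.4: (17.1,0) -> (31.5,0) [heading=0, draw]
LT 90: heading 0 -> 90
FD 12.5: (31.5,0) -> (31.5,12.5) [heading=90, draw]
BK 3: (31.5,12.5) -> (31.5,9.5) [heading=90, draw]
RT 270: heading 90 -> 180
LT 180: heading 180 -> 0
Final: pos=(31.5,9.5), heading=0, 5 segment(s) drawn

Answer: 31.5 9.5 0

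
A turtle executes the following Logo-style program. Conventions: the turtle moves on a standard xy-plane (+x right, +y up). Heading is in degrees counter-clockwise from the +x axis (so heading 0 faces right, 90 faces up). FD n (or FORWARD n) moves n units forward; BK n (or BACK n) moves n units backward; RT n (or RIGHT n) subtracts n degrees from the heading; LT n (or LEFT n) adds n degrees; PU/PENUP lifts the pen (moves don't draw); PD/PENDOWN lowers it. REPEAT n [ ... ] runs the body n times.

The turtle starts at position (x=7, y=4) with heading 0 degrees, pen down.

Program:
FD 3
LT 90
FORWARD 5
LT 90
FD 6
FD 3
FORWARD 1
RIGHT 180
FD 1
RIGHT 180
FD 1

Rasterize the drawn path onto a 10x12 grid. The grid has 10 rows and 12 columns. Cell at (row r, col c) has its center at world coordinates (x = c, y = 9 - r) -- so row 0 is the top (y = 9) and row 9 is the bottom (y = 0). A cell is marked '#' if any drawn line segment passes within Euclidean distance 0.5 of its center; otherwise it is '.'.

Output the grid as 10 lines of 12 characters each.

Segment 0: (7,4) -> (10,4)
Segment 1: (10,4) -> (10,9)
Segment 2: (10,9) -> (4,9)
Segment 3: (4,9) -> (1,9)
Segment 4: (1,9) -> (0,9)
Segment 5: (0,9) -> (1,9)
Segment 6: (1,9) -> (0,9)

Answer: ###########.
..........#.
..........#.
..........#.
..........#.
.......####.
............
............
............
............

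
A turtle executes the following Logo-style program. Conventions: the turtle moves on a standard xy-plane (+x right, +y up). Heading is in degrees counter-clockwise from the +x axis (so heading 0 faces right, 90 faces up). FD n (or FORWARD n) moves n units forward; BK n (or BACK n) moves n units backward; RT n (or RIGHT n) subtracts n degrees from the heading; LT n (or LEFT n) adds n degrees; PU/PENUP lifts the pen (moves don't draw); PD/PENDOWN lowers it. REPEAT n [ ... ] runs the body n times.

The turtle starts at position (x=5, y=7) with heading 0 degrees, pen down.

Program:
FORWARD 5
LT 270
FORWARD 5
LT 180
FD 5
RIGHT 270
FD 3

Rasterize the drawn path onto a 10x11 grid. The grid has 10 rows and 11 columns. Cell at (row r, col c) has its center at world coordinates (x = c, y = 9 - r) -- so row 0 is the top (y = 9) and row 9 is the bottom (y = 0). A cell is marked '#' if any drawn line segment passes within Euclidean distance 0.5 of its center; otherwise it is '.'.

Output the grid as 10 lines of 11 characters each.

Answer: ...........
...........
.....######
..........#
..........#
..........#
..........#
..........#
...........
...........

Derivation:
Segment 0: (5,7) -> (10,7)
Segment 1: (10,7) -> (10,2)
Segment 2: (10,2) -> (10,7)
Segment 3: (10,7) -> (7,7)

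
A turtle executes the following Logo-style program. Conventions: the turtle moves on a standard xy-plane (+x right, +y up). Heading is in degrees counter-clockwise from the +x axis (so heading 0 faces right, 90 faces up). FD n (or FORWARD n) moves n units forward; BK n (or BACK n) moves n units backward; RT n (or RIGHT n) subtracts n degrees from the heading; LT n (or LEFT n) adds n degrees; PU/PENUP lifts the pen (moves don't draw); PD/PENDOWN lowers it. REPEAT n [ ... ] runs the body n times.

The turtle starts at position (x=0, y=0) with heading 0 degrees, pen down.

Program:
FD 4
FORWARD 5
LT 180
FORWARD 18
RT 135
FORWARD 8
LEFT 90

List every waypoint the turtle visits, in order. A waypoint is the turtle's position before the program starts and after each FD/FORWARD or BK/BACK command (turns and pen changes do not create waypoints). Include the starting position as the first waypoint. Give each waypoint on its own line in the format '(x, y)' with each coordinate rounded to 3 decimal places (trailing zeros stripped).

Answer: (0, 0)
(4, 0)
(9, 0)
(-9, 0)
(-3.343, 5.657)

Derivation:
Executing turtle program step by step:
Start: pos=(0,0), heading=0, pen down
FD 4: (0,0) -> (4,0) [heading=0, draw]
FD 5: (4,0) -> (9,0) [heading=0, draw]
LT 180: heading 0 -> 180
FD 18: (9,0) -> (-9,0) [heading=180, draw]
RT 135: heading 180 -> 45
FD 8: (-9,0) -> (-3.343,5.657) [heading=45, draw]
LT 90: heading 45 -> 135
Final: pos=(-3.343,5.657), heading=135, 4 segment(s) drawn
Waypoints (5 total):
(0, 0)
(4, 0)
(9, 0)
(-9, 0)
(-3.343, 5.657)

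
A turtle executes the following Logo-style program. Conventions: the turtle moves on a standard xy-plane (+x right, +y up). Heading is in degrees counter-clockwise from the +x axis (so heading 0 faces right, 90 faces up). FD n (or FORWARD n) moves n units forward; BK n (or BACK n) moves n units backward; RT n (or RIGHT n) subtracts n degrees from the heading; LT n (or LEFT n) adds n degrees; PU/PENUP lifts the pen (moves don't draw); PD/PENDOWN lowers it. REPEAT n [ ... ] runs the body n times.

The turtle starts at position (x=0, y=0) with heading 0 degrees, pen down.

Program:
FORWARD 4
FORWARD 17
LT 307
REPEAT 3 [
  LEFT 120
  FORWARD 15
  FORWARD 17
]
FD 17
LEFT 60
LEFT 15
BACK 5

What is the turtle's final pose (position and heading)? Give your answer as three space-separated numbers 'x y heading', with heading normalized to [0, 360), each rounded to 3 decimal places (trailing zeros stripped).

Answer: 26.595 -15.45 22

Derivation:
Executing turtle program step by step:
Start: pos=(0,0), heading=0, pen down
FD 4: (0,0) -> (4,0) [heading=0, draw]
FD 17: (4,0) -> (21,0) [heading=0, draw]
LT 307: heading 0 -> 307
REPEAT 3 [
  -- iteration 1/3 --
  LT 120: heading 307 -> 67
  FD 15: (21,0) -> (26.861,13.808) [heading=67, draw]
  FD 17: (26.861,13.808) -> (33.503,29.456) [heading=67, draw]
  -- iteration 2/3 --
  LT 120: heading 67 -> 187
  FD 15: (33.503,29.456) -> (18.615,27.628) [heading=187, draw]
  FD 17: (18.615,27.628) -> (1.742,25.556) [heading=187, draw]
  -- iteration 3/3 --
  LT 120: heading 187 -> 307
  FD 15: (1.742,25.556) -> (10.769,13.577) [heading=307, draw]
  FD 17: (10.769,13.577) -> (21,0) [heading=307, draw]
]
FD 17: (21,0) -> (31.231,-13.577) [heading=307, draw]
LT 60: heading 307 -> 7
LT 15: heading 7 -> 22
BK 5: (31.231,-13.577) -> (26.595,-15.45) [heading=22, draw]
Final: pos=(26.595,-15.45), heading=22, 10 segment(s) drawn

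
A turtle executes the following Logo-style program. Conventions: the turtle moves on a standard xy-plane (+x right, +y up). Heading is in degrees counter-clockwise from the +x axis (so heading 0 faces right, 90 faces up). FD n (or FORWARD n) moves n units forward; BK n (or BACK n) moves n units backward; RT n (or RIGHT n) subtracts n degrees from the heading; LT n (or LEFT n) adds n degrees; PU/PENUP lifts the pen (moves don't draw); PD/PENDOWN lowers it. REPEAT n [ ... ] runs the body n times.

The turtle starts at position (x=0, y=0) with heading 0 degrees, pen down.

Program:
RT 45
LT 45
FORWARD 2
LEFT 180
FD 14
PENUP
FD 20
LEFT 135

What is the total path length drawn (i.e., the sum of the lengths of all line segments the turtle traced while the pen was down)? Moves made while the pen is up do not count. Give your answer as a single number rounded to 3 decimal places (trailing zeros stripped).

Answer: 16

Derivation:
Executing turtle program step by step:
Start: pos=(0,0), heading=0, pen down
RT 45: heading 0 -> 315
LT 45: heading 315 -> 0
FD 2: (0,0) -> (2,0) [heading=0, draw]
LT 180: heading 0 -> 180
FD 14: (2,0) -> (-12,0) [heading=180, draw]
PU: pen up
FD 20: (-12,0) -> (-32,0) [heading=180, move]
LT 135: heading 180 -> 315
Final: pos=(-32,0), heading=315, 2 segment(s) drawn

Segment lengths:
  seg 1: (0,0) -> (2,0), length = 2
  seg 2: (2,0) -> (-12,0), length = 14
Total = 16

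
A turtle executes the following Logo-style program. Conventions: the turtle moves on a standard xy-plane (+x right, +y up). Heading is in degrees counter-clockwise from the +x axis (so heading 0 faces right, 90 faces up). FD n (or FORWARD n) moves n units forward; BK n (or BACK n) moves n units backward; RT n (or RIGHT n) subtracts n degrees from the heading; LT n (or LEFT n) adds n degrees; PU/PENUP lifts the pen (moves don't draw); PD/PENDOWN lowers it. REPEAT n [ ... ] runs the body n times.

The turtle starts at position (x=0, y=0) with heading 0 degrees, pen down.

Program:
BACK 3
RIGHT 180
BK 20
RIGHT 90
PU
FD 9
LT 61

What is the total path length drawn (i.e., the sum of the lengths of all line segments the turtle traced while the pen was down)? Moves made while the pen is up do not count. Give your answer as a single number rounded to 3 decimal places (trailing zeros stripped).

Answer: 23

Derivation:
Executing turtle program step by step:
Start: pos=(0,0), heading=0, pen down
BK 3: (0,0) -> (-3,0) [heading=0, draw]
RT 180: heading 0 -> 180
BK 20: (-3,0) -> (17,0) [heading=180, draw]
RT 90: heading 180 -> 90
PU: pen up
FD 9: (17,0) -> (17,9) [heading=90, move]
LT 61: heading 90 -> 151
Final: pos=(17,9), heading=151, 2 segment(s) drawn

Segment lengths:
  seg 1: (0,0) -> (-3,0), length = 3
  seg 2: (-3,0) -> (17,0), length = 20
Total = 23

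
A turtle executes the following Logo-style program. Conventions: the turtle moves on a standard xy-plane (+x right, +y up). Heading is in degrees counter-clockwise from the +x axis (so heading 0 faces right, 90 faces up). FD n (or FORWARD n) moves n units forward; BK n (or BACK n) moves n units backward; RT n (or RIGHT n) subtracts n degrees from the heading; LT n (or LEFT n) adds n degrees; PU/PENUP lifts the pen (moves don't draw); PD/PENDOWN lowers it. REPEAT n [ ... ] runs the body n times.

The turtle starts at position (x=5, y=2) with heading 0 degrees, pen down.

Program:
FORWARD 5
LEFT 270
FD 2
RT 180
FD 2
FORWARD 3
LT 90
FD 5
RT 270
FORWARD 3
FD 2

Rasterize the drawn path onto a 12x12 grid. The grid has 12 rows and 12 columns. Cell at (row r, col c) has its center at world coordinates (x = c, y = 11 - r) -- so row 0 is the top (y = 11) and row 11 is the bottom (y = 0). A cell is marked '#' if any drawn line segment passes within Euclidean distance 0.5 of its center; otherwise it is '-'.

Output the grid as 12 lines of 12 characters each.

Segment 0: (5,2) -> (10,2)
Segment 1: (10,2) -> (10,0)
Segment 2: (10,0) -> (10,2)
Segment 3: (10,2) -> (10,5)
Segment 4: (10,5) -> (5,5)
Segment 5: (5,5) -> (5,2)
Segment 6: (5,2) -> (5,0)

Answer: ------------
------------
------------
------------
------------
------------
-----######-
-----#----#-
-----#----#-
-----######-
-----#----#-
-----#----#-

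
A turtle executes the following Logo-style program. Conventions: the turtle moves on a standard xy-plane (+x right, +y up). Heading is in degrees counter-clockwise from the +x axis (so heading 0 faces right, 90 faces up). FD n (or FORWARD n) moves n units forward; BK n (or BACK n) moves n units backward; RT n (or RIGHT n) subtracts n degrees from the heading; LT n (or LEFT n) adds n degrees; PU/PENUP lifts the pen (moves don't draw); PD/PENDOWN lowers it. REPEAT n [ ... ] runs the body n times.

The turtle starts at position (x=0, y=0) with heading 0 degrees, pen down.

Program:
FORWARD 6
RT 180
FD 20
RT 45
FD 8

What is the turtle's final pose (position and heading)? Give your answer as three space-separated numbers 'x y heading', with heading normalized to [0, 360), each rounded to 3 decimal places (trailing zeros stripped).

Executing turtle program step by step:
Start: pos=(0,0), heading=0, pen down
FD 6: (0,0) -> (6,0) [heading=0, draw]
RT 180: heading 0 -> 180
FD 20: (6,0) -> (-14,0) [heading=180, draw]
RT 45: heading 180 -> 135
FD 8: (-14,0) -> (-19.657,5.657) [heading=135, draw]
Final: pos=(-19.657,5.657), heading=135, 3 segment(s) drawn

Answer: -19.657 5.657 135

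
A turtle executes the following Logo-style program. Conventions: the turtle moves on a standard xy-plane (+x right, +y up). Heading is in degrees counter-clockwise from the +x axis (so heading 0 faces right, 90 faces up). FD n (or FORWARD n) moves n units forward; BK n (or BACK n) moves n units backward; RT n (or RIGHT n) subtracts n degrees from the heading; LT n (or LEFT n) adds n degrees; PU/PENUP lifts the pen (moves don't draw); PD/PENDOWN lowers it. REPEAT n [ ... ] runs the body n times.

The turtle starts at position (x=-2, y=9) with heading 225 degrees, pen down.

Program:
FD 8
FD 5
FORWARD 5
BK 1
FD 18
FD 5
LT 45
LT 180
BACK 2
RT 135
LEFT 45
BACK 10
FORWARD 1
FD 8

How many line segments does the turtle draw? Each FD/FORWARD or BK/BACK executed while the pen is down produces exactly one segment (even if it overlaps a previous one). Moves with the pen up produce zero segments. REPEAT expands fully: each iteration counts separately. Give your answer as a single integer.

Answer: 10

Derivation:
Executing turtle program step by step:
Start: pos=(-2,9), heading=225, pen down
FD 8: (-2,9) -> (-7.657,3.343) [heading=225, draw]
FD 5: (-7.657,3.343) -> (-11.192,-0.192) [heading=225, draw]
FD 5: (-11.192,-0.192) -> (-14.728,-3.728) [heading=225, draw]
BK 1: (-14.728,-3.728) -> (-14.021,-3.021) [heading=225, draw]
FD 18: (-14.021,-3.021) -> (-26.749,-15.749) [heading=225, draw]
FD 5: (-26.749,-15.749) -> (-30.284,-19.284) [heading=225, draw]
LT 45: heading 225 -> 270
LT 180: heading 270 -> 90
BK 2: (-30.284,-19.284) -> (-30.284,-21.284) [heading=90, draw]
RT 135: heading 90 -> 315
LT 45: heading 315 -> 0
BK 10: (-30.284,-21.284) -> (-40.284,-21.284) [heading=0, draw]
FD 1: (-40.284,-21.284) -> (-39.284,-21.284) [heading=0, draw]
FD 8: (-39.284,-21.284) -> (-31.284,-21.284) [heading=0, draw]
Final: pos=(-31.284,-21.284), heading=0, 10 segment(s) drawn
Segments drawn: 10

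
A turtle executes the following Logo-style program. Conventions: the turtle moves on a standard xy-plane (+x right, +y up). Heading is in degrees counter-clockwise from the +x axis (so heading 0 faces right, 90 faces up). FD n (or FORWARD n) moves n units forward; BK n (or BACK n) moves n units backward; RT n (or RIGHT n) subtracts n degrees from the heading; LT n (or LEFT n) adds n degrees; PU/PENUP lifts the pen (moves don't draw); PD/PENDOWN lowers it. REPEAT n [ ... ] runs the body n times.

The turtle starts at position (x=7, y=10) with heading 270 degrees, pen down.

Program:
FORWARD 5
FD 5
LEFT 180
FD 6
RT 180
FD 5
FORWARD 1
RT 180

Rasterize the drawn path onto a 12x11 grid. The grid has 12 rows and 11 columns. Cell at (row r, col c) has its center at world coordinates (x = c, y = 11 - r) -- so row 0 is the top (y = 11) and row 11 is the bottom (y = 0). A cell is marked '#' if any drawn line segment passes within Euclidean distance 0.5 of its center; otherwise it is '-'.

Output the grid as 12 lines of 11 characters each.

Segment 0: (7,10) -> (7,5)
Segment 1: (7,5) -> (7,0)
Segment 2: (7,0) -> (7,6)
Segment 3: (7,6) -> (7,1)
Segment 4: (7,1) -> (7,0)

Answer: -----------
-------#---
-------#---
-------#---
-------#---
-------#---
-------#---
-------#---
-------#---
-------#---
-------#---
-------#---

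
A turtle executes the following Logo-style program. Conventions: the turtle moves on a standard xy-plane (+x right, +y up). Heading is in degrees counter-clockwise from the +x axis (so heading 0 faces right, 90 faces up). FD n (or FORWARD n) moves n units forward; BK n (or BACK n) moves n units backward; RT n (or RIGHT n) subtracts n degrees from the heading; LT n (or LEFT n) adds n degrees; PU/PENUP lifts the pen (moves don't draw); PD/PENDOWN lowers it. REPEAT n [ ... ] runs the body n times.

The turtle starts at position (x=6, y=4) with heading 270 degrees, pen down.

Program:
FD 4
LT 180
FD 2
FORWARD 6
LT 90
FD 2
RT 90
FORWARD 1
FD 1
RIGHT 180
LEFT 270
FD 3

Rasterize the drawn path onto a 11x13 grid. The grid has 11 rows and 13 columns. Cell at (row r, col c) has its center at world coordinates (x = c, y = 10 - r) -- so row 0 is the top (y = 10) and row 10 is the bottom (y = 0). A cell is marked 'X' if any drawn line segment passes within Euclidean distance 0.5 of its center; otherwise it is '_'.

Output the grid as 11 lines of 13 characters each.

Answer: _XXXX________
____X________
____XXX______
______X______
______X______
______X______
______X______
______X______
______X______
______X______
______X______

Derivation:
Segment 0: (6,4) -> (6,0)
Segment 1: (6,0) -> (6,2)
Segment 2: (6,2) -> (6,8)
Segment 3: (6,8) -> (4,8)
Segment 4: (4,8) -> (4,9)
Segment 5: (4,9) -> (4,10)
Segment 6: (4,10) -> (1,10)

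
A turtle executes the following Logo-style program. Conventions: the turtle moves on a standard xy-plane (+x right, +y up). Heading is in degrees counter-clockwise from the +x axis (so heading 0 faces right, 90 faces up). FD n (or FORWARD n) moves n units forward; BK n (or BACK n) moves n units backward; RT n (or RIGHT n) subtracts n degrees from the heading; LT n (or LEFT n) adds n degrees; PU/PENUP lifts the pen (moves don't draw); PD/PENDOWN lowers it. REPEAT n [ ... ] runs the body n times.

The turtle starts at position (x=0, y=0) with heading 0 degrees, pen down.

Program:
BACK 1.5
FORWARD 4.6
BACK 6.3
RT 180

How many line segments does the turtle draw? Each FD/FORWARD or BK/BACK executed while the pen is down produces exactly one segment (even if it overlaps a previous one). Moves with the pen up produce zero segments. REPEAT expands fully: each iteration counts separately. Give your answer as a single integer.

Executing turtle program step by step:
Start: pos=(0,0), heading=0, pen down
BK 1.5: (0,0) -> (-1.5,0) [heading=0, draw]
FD 4.6: (-1.5,0) -> (3.1,0) [heading=0, draw]
BK 6.3: (3.1,0) -> (-3.2,0) [heading=0, draw]
RT 180: heading 0 -> 180
Final: pos=(-3.2,0), heading=180, 3 segment(s) drawn
Segments drawn: 3

Answer: 3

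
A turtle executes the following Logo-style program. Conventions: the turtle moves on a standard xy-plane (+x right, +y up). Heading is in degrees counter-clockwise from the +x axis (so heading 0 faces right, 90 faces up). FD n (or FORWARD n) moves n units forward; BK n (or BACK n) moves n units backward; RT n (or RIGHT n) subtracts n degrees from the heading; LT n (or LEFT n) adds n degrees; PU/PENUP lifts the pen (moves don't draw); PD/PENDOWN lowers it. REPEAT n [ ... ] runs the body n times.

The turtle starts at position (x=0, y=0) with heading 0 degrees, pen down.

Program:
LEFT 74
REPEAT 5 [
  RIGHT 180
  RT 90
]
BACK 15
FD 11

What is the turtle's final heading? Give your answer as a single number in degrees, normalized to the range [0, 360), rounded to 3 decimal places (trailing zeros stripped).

Answer: 164

Derivation:
Executing turtle program step by step:
Start: pos=(0,0), heading=0, pen down
LT 74: heading 0 -> 74
REPEAT 5 [
  -- iteration 1/5 --
  RT 180: heading 74 -> 254
  RT 90: heading 254 -> 164
  -- iteration 2/5 --
  RT 180: heading 164 -> 344
  RT 90: heading 344 -> 254
  -- iteration 3/5 --
  RT 180: heading 254 -> 74
  RT 90: heading 74 -> 344
  -- iteration 4/5 --
  RT 180: heading 344 -> 164
  RT 90: heading 164 -> 74
  -- iteration 5/5 --
  RT 180: heading 74 -> 254
  RT 90: heading 254 -> 164
]
BK 15: (0,0) -> (14.419,-4.135) [heading=164, draw]
FD 11: (14.419,-4.135) -> (3.845,-1.103) [heading=164, draw]
Final: pos=(3.845,-1.103), heading=164, 2 segment(s) drawn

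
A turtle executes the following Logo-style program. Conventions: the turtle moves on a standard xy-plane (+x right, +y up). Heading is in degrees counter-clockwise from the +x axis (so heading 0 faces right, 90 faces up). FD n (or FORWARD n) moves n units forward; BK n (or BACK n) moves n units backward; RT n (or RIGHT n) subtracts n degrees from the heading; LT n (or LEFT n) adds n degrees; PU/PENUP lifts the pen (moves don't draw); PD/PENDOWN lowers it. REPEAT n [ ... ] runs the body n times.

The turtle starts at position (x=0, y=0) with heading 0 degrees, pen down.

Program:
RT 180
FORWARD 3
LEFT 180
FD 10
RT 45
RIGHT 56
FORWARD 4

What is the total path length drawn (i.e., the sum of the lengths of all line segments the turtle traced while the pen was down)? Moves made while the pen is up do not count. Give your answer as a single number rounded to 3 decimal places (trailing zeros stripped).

Executing turtle program step by step:
Start: pos=(0,0), heading=0, pen down
RT 180: heading 0 -> 180
FD 3: (0,0) -> (-3,0) [heading=180, draw]
LT 180: heading 180 -> 0
FD 10: (-3,0) -> (7,0) [heading=0, draw]
RT 45: heading 0 -> 315
RT 56: heading 315 -> 259
FD 4: (7,0) -> (6.237,-3.927) [heading=259, draw]
Final: pos=(6.237,-3.927), heading=259, 3 segment(s) drawn

Segment lengths:
  seg 1: (0,0) -> (-3,0), length = 3
  seg 2: (-3,0) -> (7,0), length = 10
  seg 3: (7,0) -> (6.237,-3.927), length = 4
Total = 17

Answer: 17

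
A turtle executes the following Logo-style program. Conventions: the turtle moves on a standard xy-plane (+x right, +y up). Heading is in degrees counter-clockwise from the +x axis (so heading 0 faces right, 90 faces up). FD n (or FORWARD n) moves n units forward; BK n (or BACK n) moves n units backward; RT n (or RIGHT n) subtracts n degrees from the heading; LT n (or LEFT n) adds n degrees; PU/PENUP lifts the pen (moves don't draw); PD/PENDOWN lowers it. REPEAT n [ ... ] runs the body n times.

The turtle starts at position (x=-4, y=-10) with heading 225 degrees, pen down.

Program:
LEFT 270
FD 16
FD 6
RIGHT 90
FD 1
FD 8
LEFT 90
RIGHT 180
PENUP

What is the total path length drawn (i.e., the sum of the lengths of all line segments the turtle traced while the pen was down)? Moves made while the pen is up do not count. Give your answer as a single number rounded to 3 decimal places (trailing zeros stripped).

Executing turtle program step by step:
Start: pos=(-4,-10), heading=225, pen down
LT 270: heading 225 -> 135
FD 16: (-4,-10) -> (-15.314,1.314) [heading=135, draw]
FD 6: (-15.314,1.314) -> (-19.556,5.556) [heading=135, draw]
RT 90: heading 135 -> 45
FD 1: (-19.556,5.556) -> (-18.849,6.263) [heading=45, draw]
FD 8: (-18.849,6.263) -> (-13.192,11.92) [heading=45, draw]
LT 90: heading 45 -> 135
RT 180: heading 135 -> 315
PU: pen up
Final: pos=(-13.192,11.92), heading=315, 4 segment(s) drawn

Segment lengths:
  seg 1: (-4,-10) -> (-15.314,1.314), length = 16
  seg 2: (-15.314,1.314) -> (-19.556,5.556), length = 6
  seg 3: (-19.556,5.556) -> (-18.849,6.263), length = 1
  seg 4: (-18.849,6.263) -> (-13.192,11.92), length = 8
Total = 31

Answer: 31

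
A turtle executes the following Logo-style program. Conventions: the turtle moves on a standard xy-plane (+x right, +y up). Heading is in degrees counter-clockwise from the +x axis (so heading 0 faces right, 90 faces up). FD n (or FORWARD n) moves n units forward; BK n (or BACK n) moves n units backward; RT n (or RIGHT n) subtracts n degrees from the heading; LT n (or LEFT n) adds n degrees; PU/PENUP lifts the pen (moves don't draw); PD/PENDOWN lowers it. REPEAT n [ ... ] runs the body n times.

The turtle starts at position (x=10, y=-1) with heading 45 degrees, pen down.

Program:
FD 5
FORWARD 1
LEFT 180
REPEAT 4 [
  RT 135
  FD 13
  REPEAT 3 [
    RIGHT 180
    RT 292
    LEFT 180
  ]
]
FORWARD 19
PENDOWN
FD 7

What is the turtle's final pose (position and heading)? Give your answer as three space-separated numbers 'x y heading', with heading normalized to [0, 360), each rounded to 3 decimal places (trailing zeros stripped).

Executing turtle program step by step:
Start: pos=(10,-1), heading=45, pen down
FD 5: (10,-1) -> (13.536,2.536) [heading=45, draw]
FD 1: (13.536,2.536) -> (14.243,3.243) [heading=45, draw]
LT 180: heading 45 -> 225
REPEAT 4 [
  -- iteration 1/4 --
  RT 135: heading 225 -> 90
  FD 13: (14.243,3.243) -> (14.243,16.243) [heading=90, draw]
  REPEAT 3 [
    -- iteration 1/3 --
    RT 180: heading 90 -> 270
    RT 292: heading 270 -> 338
    LT 180: heading 338 -> 158
    -- iteration 2/3 --
    RT 180: heading 158 -> 338
    RT 292: heading 338 -> 46
    LT 180: heading 46 -> 226
    -- iteration 3/3 --
    RT 180: heading 226 -> 46
    RT 292: heading 46 -> 114
    LT 180: heading 114 -> 294
  ]
  -- iteration 2/4 --
  RT 135: heading 294 -> 159
  FD 13: (14.243,16.243) -> (2.106,20.901) [heading=159, draw]
  REPEAT 3 [
    -- iteration 1/3 --
    RT 180: heading 159 -> 339
    RT 292: heading 339 -> 47
    LT 180: heading 47 -> 227
    -- iteration 2/3 --
    RT 180: heading 227 -> 47
    RT 292: heading 47 -> 115
    LT 180: heading 115 -> 295
    -- iteration 3/3 --
    RT 180: heading 295 -> 115
    RT 292: heading 115 -> 183
    LT 180: heading 183 -> 3
  ]
  -- iteration 3/4 --
  RT 135: heading 3 -> 228
  FD 13: (2.106,20.901) -> (-6.593,11.241) [heading=228, draw]
  REPEAT 3 [
    -- iteration 1/3 --
    RT 180: heading 228 -> 48
    RT 292: heading 48 -> 116
    LT 180: heading 116 -> 296
    -- iteration 2/3 --
    RT 180: heading 296 -> 116
    RT 292: heading 116 -> 184
    LT 180: heading 184 -> 4
    -- iteration 3/3 --
    RT 180: heading 4 -> 184
    RT 292: heading 184 -> 252
    LT 180: heading 252 -> 72
  ]
  -- iteration 4/4 --
  RT 135: heading 72 -> 297
  FD 13: (-6.593,11.241) -> (-0.691,-0.343) [heading=297, draw]
  REPEAT 3 [
    -- iteration 1/3 --
    RT 180: heading 297 -> 117
    RT 292: heading 117 -> 185
    LT 180: heading 185 -> 5
    -- iteration 2/3 --
    RT 180: heading 5 -> 185
    RT 292: heading 185 -> 253
    LT 180: heading 253 -> 73
    -- iteration 3/3 --
    RT 180: heading 73 -> 253
    RT 292: heading 253 -> 321
    LT 180: heading 321 -> 141
  ]
]
FD 19: (-0.691,-0.343) -> (-15.456,11.615) [heading=141, draw]
PD: pen down
FD 7: (-15.456,11.615) -> (-20.897,16.02) [heading=141, draw]
Final: pos=(-20.897,16.02), heading=141, 8 segment(s) drawn

Answer: -20.897 16.02 141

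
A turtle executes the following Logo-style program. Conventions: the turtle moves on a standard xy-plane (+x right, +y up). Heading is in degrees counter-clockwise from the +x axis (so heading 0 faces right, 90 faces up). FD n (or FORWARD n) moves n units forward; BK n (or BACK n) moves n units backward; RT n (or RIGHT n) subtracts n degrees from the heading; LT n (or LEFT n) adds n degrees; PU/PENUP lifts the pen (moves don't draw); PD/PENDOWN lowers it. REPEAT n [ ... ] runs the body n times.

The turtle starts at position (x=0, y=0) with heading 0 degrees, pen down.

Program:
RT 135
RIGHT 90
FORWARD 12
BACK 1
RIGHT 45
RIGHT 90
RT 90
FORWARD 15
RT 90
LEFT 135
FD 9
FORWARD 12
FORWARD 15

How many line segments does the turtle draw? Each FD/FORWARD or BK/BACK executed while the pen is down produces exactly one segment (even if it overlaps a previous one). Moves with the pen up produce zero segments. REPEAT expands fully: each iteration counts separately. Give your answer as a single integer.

Answer: 6

Derivation:
Executing turtle program step by step:
Start: pos=(0,0), heading=0, pen down
RT 135: heading 0 -> 225
RT 90: heading 225 -> 135
FD 12: (0,0) -> (-8.485,8.485) [heading=135, draw]
BK 1: (-8.485,8.485) -> (-7.778,7.778) [heading=135, draw]
RT 45: heading 135 -> 90
RT 90: heading 90 -> 0
RT 90: heading 0 -> 270
FD 15: (-7.778,7.778) -> (-7.778,-7.222) [heading=270, draw]
RT 90: heading 270 -> 180
LT 135: heading 180 -> 315
FD 9: (-7.778,-7.222) -> (-1.414,-13.586) [heading=315, draw]
FD 12: (-1.414,-13.586) -> (7.071,-22.071) [heading=315, draw]
FD 15: (7.071,-22.071) -> (17.678,-32.678) [heading=315, draw]
Final: pos=(17.678,-32.678), heading=315, 6 segment(s) drawn
Segments drawn: 6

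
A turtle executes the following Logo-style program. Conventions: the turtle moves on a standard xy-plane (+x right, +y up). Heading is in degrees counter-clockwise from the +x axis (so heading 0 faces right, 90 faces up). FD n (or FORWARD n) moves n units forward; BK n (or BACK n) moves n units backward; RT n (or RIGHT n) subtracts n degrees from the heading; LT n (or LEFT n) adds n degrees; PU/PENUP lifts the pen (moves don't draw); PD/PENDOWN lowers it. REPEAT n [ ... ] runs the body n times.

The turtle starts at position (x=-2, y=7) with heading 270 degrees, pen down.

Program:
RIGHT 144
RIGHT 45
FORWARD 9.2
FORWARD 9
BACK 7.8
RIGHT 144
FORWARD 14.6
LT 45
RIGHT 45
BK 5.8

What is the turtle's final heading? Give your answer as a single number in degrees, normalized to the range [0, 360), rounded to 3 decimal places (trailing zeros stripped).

Executing turtle program step by step:
Start: pos=(-2,7), heading=270, pen down
RT 144: heading 270 -> 126
RT 45: heading 126 -> 81
FD 9.2: (-2,7) -> (-0.561,16.087) [heading=81, draw]
FD 9: (-0.561,16.087) -> (0.847,24.976) [heading=81, draw]
BK 7.8: (0.847,24.976) -> (-0.373,17.272) [heading=81, draw]
RT 144: heading 81 -> 297
FD 14.6: (-0.373,17.272) -> (6.255,4.263) [heading=297, draw]
LT 45: heading 297 -> 342
RT 45: heading 342 -> 297
BK 5.8: (6.255,4.263) -> (3.622,9.431) [heading=297, draw]
Final: pos=(3.622,9.431), heading=297, 5 segment(s) drawn

Answer: 297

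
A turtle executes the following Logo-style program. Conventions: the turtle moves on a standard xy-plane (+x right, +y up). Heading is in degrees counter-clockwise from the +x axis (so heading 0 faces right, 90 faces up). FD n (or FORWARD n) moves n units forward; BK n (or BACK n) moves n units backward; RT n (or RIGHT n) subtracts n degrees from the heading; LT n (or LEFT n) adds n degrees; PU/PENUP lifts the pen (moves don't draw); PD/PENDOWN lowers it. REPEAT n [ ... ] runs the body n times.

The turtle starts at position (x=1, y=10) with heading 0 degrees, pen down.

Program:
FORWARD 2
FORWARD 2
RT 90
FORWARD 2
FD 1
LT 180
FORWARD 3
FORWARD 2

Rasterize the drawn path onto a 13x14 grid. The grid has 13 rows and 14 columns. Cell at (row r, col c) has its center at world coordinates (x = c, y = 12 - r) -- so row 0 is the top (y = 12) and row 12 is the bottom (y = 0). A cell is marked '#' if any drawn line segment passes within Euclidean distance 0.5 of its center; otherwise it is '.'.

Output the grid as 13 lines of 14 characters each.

Segment 0: (1,10) -> (3,10)
Segment 1: (3,10) -> (5,10)
Segment 2: (5,10) -> (5,8)
Segment 3: (5,8) -> (5,7)
Segment 4: (5,7) -> (5,10)
Segment 5: (5,10) -> (5,12)

Answer: .....#........
.....#........
.#####........
.....#........
.....#........
.....#........
..............
..............
..............
..............
..............
..............
..............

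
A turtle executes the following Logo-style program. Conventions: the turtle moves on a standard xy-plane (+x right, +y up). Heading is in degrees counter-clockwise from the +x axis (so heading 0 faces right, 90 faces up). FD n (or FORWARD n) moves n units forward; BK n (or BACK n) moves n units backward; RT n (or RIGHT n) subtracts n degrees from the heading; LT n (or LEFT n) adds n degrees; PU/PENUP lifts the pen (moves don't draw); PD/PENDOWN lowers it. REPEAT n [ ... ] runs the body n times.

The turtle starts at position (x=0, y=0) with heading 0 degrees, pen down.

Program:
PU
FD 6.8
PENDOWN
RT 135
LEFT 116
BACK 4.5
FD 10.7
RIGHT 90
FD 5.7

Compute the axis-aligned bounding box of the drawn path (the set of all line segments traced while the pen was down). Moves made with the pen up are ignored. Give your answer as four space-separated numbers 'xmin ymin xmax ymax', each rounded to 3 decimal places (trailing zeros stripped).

Answer: 2.545 -7.408 12.662 1.465

Derivation:
Executing turtle program step by step:
Start: pos=(0,0), heading=0, pen down
PU: pen up
FD 6.8: (0,0) -> (6.8,0) [heading=0, move]
PD: pen down
RT 135: heading 0 -> 225
LT 116: heading 225 -> 341
BK 4.5: (6.8,0) -> (2.545,1.465) [heading=341, draw]
FD 10.7: (2.545,1.465) -> (12.662,-2.019) [heading=341, draw]
RT 90: heading 341 -> 251
FD 5.7: (12.662,-2.019) -> (10.806,-7.408) [heading=251, draw]
Final: pos=(10.806,-7.408), heading=251, 3 segment(s) drawn

Segment endpoints: x in {2.545, 6.8, 10.806, 12.662}, y in {-7.408, -2.019, 0, 1.465}
xmin=2.545, ymin=-7.408, xmax=12.662, ymax=1.465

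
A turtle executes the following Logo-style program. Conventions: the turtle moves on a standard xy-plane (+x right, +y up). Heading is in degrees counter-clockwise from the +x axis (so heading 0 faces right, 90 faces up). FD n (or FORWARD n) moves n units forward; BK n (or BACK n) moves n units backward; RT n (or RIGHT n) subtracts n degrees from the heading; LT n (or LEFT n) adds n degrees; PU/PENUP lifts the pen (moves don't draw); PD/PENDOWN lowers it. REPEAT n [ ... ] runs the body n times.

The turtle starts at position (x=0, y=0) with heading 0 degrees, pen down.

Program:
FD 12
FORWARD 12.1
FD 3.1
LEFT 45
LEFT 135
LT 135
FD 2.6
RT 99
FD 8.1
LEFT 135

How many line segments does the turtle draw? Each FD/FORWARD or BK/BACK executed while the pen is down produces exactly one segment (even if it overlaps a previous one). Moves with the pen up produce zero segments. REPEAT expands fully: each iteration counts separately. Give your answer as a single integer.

Executing turtle program step by step:
Start: pos=(0,0), heading=0, pen down
FD 12: (0,0) -> (12,0) [heading=0, draw]
FD 12.1: (12,0) -> (24.1,0) [heading=0, draw]
FD 3.1: (24.1,0) -> (27.2,0) [heading=0, draw]
LT 45: heading 0 -> 45
LT 135: heading 45 -> 180
LT 135: heading 180 -> 315
FD 2.6: (27.2,0) -> (29.038,-1.838) [heading=315, draw]
RT 99: heading 315 -> 216
FD 8.1: (29.038,-1.838) -> (22.485,-6.6) [heading=216, draw]
LT 135: heading 216 -> 351
Final: pos=(22.485,-6.6), heading=351, 5 segment(s) drawn
Segments drawn: 5

Answer: 5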